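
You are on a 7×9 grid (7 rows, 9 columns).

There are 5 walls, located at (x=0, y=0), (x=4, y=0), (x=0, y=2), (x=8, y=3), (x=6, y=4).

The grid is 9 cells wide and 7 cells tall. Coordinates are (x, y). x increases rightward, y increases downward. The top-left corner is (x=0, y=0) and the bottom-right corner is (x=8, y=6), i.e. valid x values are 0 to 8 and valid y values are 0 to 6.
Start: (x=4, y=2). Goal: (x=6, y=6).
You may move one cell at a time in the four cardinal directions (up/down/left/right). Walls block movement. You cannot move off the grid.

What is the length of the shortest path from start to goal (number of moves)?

BFS from (x=4, y=2) until reaching (x=6, y=6):
  Distance 0: (x=4, y=2)
  Distance 1: (x=4, y=1), (x=3, y=2), (x=5, y=2), (x=4, y=3)
  Distance 2: (x=3, y=1), (x=5, y=1), (x=2, y=2), (x=6, y=2), (x=3, y=3), (x=5, y=3), (x=4, y=4)
  Distance 3: (x=3, y=0), (x=5, y=0), (x=2, y=1), (x=6, y=1), (x=1, y=2), (x=7, y=2), (x=2, y=3), (x=6, y=3), (x=3, y=4), (x=5, y=4), (x=4, y=5)
  Distance 4: (x=2, y=0), (x=6, y=0), (x=1, y=1), (x=7, y=1), (x=8, y=2), (x=1, y=3), (x=7, y=3), (x=2, y=4), (x=3, y=5), (x=5, y=5), (x=4, y=6)
  Distance 5: (x=1, y=0), (x=7, y=0), (x=0, y=1), (x=8, y=1), (x=0, y=3), (x=1, y=4), (x=7, y=4), (x=2, y=5), (x=6, y=5), (x=3, y=6), (x=5, y=6)
  Distance 6: (x=8, y=0), (x=0, y=4), (x=8, y=4), (x=1, y=5), (x=7, y=5), (x=2, y=6), (x=6, y=6)  <- goal reached here
One shortest path (6 moves): (x=4, y=2) -> (x=5, y=2) -> (x=5, y=3) -> (x=5, y=4) -> (x=5, y=5) -> (x=6, y=5) -> (x=6, y=6)

Answer: Shortest path length: 6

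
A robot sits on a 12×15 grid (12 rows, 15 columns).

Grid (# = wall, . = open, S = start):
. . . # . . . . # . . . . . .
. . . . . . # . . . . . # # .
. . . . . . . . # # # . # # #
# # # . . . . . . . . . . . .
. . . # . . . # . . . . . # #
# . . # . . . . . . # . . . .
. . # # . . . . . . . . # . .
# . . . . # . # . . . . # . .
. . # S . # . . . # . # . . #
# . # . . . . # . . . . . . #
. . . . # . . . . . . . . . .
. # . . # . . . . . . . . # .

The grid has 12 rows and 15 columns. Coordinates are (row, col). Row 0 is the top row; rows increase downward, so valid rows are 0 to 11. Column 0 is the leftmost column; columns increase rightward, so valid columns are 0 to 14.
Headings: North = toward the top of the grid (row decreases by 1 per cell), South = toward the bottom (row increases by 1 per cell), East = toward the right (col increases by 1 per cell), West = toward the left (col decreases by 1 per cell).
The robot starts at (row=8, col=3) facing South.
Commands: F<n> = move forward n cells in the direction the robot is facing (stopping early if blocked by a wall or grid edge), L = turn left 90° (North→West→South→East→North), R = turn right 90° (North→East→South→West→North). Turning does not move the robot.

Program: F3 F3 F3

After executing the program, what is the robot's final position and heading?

Start: (row=8, col=3), facing South
  F3: move forward 3, now at (row=11, col=3)
  F3: move forward 0/3 (blocked), now at (row=11, col=3)
  F3: move forward 0/3 (blocked), now at (row=11, col=3)
Final: (row=11, col=3), facing South

Answer: Final position: (row=11, col=3), facing South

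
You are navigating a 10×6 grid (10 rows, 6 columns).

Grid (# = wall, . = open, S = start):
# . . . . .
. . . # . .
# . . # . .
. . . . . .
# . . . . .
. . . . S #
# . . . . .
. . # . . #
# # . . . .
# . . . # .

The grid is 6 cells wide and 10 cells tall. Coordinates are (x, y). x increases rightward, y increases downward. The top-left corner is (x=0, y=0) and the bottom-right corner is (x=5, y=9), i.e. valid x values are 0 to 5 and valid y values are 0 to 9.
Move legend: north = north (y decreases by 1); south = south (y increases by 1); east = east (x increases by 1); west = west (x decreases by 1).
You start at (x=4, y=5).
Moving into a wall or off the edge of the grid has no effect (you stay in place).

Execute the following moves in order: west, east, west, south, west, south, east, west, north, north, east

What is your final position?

Start: (x=4, y=5)
  west (west): (x=4, y=5) -> (x=3, y=5)
  east (east): (x=3, y=5) -> (x=4, y=5)
  west (west): (x=4, y=5) -> (x=3, y=5)
  south (south): (x=3, y=5) -> (x=3, y=6)
  west (west): (x=3, y=6) -> (x=2, y=6)
  south (south): blocked, stay at (x=2, y=6)
  east (east): (x=2, y=6) -> (x=3, y=6)
  west (west): (x=3, y=6) -> (x=2, y=6)
  north (north): (x=2, y=6) -> (x=2, y=5)
  north (north): (x=2, y=5) -> (x=2, y=4)
  east (east): (x=2, y=4) -> (x=3, y=4)
Final: (x=3, y=4)

Answer: Final position: (x=3, y=4)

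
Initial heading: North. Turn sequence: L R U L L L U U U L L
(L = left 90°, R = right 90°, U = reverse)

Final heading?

Start: North
  L (left (90° counter-clockwise)) -> West
  R (right (90° clockwise)) -> North
  U (U-turn (180°)) -> South
  L (left (90° counter-clockwise)) -> East
  L (left (90° counter-clockwise)) -> North
  L (left (90° counter-clockwise)) -> West
  U (U-turn (180°)) -> East
  U (U-turn (180°)) -> West
  U (U-turn (180°)) -> East
  L (left (90° counter-clockwise)) -> North
  L (left (90° counter-clockwise)) -> West
Final: West

Answer: Final heading: West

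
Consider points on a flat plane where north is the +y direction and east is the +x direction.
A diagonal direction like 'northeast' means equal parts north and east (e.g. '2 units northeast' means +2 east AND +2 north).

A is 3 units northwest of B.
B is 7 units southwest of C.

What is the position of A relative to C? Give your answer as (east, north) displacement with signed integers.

Answer: A is at (east=-10, north=-4) relative to C.

Derivation:
Place C at the origin (east=0, north=0).
  B is 7 units southwest of C: delta (east=-7, north=-7); B at (east=-7, north=-7).
  A is 3 units northwest of B: delta (east=-3, north=+3); A at (east=-10, north=-4).
Therefore A relative to C: (east=-10, north=-4).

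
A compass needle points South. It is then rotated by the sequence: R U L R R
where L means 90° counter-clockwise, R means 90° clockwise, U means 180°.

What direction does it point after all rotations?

Answer: Final heading: South

Derivation:
Start: South
  R (right (90° clockwise)) -> West
  U (U-turn (180°)) -> East
  L (left (90° counter-clockwise)) -> North
  R (right (90° clockwise)) -> East
  R (right (90° clockwise)) -> South
Final: South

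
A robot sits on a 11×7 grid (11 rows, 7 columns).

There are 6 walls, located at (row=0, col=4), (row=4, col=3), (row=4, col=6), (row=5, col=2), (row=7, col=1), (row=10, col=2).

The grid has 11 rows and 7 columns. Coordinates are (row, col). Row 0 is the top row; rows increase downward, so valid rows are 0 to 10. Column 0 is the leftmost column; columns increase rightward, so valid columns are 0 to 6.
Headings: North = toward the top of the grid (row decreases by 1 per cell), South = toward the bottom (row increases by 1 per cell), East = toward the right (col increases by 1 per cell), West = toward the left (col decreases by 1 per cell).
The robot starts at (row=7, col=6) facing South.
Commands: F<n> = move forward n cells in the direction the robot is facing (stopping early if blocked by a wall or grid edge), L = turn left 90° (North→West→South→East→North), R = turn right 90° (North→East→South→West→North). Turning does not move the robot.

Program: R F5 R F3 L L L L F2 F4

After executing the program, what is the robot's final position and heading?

Start: (row=7, col=6), facing South
  R: turn right, now facing West
  F5: move forward 4/5 (blocked), now at (row=7, col=2)
  R: turn right, now facing North
  F3: move forward 1/3 (blocked), now at (row=6, col=2)
  L: turn left, now facing West
  L: turn left, now facing South
  L: turn left, now facing East
  L: turn left, now facing North
  F2: move forward 0/2 (blocked), now at (row=6, col=2)
  F4: move forward 0/4 (blocked), now at (row=6, col=2)
Final: (row=6, col=2), facing North

Answer: Final position: (row=6, col=2), facing North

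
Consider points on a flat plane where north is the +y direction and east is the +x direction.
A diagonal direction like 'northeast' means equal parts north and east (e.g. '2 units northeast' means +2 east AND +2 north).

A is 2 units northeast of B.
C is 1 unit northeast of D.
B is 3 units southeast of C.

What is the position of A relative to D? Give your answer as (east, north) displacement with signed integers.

Place D at the origin (east=0, north=0).
  C is 1 unit northeast of D: delta (east=+1, north=+1); C at (east=1, north=1).
  B is 3 units southeast of C: delta (east=+3, north=-3); B at (east=4, north=-2).
  A is 2 units northeast of B: delta (east=+2, north=+2); A at (east=6, north=0).
Therefore A relative to D: (east=6, north=0).

Answer: A is at (east=6, north=0) relative to D.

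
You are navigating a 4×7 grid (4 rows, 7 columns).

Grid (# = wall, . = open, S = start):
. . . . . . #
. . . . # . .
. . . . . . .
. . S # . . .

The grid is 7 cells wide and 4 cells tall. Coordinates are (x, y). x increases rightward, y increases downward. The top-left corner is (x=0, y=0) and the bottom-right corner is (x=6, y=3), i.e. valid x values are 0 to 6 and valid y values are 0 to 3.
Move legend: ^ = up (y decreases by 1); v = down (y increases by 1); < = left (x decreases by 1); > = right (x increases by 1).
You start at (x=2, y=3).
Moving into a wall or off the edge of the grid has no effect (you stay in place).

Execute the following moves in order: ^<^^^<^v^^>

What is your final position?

Answer: Final position: (x=1, y=0)

Derivation:
Start: (x=2, y=3)
  ^ (up): (x=2, y=3) -> (x=2, y=2)
  < (left): (x=2, y=2) -> (x=1, y=2)
  ^ (up): (x=1, y=2) -> (x=1, y=1)
  ^ (up): (x=1, y=1) -> (x=1, y=0)
  ^ (up): blocked, stay at (x=1, y=0)
  < (left): (x=1, y=0) -> (x=0, y=0)
  ^ (up): blocked, stay at (x=0, y=0)
  v (down): (x=0, y=0) -> (x=0, y=1)
  ^ (up): (x=0, y=1) -> (x=0, y=0)
  ^ (up): blocked, stay at (x=0, y=0)
  > (right): (x=0, y=0) -> (x=1, y=0)
Final: (x=1, y=0)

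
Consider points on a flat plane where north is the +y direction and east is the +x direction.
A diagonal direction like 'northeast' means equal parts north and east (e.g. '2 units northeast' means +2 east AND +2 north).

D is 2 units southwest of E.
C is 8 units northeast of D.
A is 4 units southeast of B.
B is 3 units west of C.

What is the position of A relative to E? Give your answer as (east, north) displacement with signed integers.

Place E at the origin (east=0, north=0).
  D is 2 units southwest of E: delta (east=-2, north=-2); D at (east=-2, north=-2).
  C is 8 units northeast of D: delta (east=+8, north=+8); C at (east=6, north=6).
  B is 3 units west of C: delta (east=-3, north=+0); B at (east=3, north=6).
  A is 4 units southeast of B: delta (east=+4, north=-4); A at (east=7, north=2).
Therefore A relative to E: (east=7, north=2).

Answer: A is at (east=7, north=2) relative to E.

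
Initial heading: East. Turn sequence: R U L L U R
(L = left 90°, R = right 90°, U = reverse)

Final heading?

Answer: Final heading: East

Derivation:
Start: East
  R (right (90° clockwise)) -> South
  U (U-turn (180°)) -> North
  L (left (90° counter-clockwise)) -> West
  L (left (90° counter-clockwise)) -> South
  U (U-turn (180°)) -> North
  R (right (90° clockwise)) -> East
Final: East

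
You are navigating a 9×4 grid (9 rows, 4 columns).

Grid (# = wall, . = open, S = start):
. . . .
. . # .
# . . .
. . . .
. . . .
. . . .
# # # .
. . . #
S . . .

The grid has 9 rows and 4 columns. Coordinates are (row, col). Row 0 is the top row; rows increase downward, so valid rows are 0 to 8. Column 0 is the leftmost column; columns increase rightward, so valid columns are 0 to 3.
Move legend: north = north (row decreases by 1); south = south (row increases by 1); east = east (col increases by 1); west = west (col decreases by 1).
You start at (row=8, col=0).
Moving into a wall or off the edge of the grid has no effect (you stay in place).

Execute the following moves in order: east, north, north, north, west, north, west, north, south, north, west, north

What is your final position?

Answer: Final position: (row=7, col=0)

Derivation:
Start: (row=8, col=0)
  east (east): (row=8, col=0) -> (row=8, col=1)
  north (north): (row=8, col=1) -> (row=7, col=1)
  north (north): blocked, stay at (row=7, col=1)
  north (north): blocked, stay at (row=7, col=1)
  west (west): (row=7, col=1) -> (row=7, col=0)
  north (north): blocked, stay at (row=7, col=0)
  west (west): blocked, stay at (row=7, col=0)
  north (north): blocked, stay at (row=7, col=0)
  south (south): (row=7, col=0) -> (row=8, col=0)
  north (north): (row=8, col=0) -> (row=7, col=0)
  west (west): blocked, stay at (row=7, col=0)
  north (north): blocked, stay at (row=7, col=0)
Final: (row=7, col=0)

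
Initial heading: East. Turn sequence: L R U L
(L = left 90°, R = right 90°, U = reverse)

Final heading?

Answer: Final heading: South

Derivation:
Start: East
  L (left (90° counter-clockwise)) -> North
  R (right (90° clockwise)) -> East
  U (U-turn (180°)) -> West
  L (left (90° counter-clockwise)) -> South
Final: South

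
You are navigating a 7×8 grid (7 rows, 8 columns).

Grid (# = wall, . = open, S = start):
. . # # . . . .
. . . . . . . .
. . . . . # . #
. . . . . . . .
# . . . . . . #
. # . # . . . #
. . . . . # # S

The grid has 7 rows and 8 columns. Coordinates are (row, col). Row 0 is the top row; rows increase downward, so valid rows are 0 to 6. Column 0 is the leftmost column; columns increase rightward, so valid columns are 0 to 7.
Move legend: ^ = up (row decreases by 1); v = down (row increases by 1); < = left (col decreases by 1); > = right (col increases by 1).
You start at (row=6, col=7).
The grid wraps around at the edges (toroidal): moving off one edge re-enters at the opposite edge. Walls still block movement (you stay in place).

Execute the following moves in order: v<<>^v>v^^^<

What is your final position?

Answer: Final position: (row=6, col=7)

Derivation:
Start: (row=6, col=7)
  v (down): (row=6, col=7) -> (row=0, col=7)
  < (left): (row=0, col=7) -> (row=0, col=6)
  < (left): (row=0, col=6) -> (row=0, col=5)
  > (right): (row=0, col=5) -> (row=0, col=6)
  ^ (up): blocked, stay at (row=0, col=6)
  v (down): (row=0, col=6) -> (row=1, col=6)
  > (right): (row=1, col=6) -> (row=1, col=7)
  v (down): blocked, stay at (row=1, col=7)
  ^ (up): (row=1, col=7) -> (row=0, col=7)
  ^ (up): (row=0, col=7) -> (row=6, col=7)
  ^ (up): blocked, stay at (row=6, col=7)
  < (left): blocked, stay at (row=6, col=7)
Final: (row=6, col=7)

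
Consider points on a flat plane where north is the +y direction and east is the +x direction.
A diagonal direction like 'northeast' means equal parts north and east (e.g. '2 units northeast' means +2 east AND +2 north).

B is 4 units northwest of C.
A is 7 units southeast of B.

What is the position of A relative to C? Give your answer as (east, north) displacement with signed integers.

Place C at the origin (east=0, north=0).
  B is 4 units northwest of C: delta (east=-4, north=+4); B at (east=-4, north=4).
  A is 7 units southeast of B: delta (east=+7, north=-7); A at (east=3, north=-3).
Therefore A relative to C: (east=3, north=-3).

Answer: A is at (east=3, north=-3) relative to C.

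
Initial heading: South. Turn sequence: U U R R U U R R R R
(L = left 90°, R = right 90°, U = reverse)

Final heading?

Start: South
  U (U-turn (180°)) -> North
  U (U-turn (180°)) -> South
  R (right (90° clockwise)) -> West
  R (right (90° clockwise)) -> North
  U (U-turn (180°)) -> South
  U (U-turn (180°)) -> North
  R (right (90° clockwise)) -> East
  R (right (90° clockwise)) -> South
  R (right (90° clockwise)) -> West
  R (right (90° clockwise)) -> North
Final: North

Answer: Final heading: North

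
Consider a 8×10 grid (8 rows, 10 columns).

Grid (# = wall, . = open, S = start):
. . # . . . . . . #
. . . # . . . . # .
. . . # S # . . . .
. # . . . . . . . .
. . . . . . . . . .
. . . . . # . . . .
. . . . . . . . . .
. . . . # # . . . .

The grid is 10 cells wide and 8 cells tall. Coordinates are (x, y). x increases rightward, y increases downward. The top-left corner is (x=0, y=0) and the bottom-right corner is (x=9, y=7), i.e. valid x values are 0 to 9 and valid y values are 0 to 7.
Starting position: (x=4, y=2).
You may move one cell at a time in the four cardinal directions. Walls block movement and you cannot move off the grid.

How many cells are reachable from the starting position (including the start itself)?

BFS flood-fill from (x=4, y=2):
  Distance 0: (x=4, y=2)
  Distance 1: (x=4, y=1), (x=4, y=3)
  Distance 2: (x=4, y=0), (x=5, y=1), (x=3, y=3), (x=5, y=3), (x=4, y=4)
  Distance 3: (x=3, y=0), (x=5, y=0), (x=6, y=1), (x=2, y=3), (x=6, y=3), (x=3, y=4), (x=5, y=4), (x=4, y=5)
  Distance 4: (x=6, y=0), (x=7, y=1), (x=2, y=2), (x=6, y=2), (x=7, y=3), (x=2, y=4), (x=6, y=4), (x=3, y=5), (x=4, y=6)
  Distance 5: (x=7, y=0), (x=2, y=1), (x=1, y=2), (x=7, y=2), (x=8, y=3), (x=1, y=4), (x=7, y=4), (x=2, y=5), (x=6, y=5), (x=3, y=6), (x=5, y=6)
  Distance 6: (x=8, y=0), (x=1, y=1), (x=0, y=2), (x=8, y=2), (x=9, y=3), (x=0, y=4), (x=8, y=4), (x=1, y=5), (x=7, y=5), (x=2, y=6), (x=6, y=6), (x=3, y=7)
  Distance 7: (x=1, y=0), (x=0, y=1), (x=9, y=2), (x=0, y=3), (x=9, y=4), (x=0, y=5), (x=8, y=5), (x=1, y=6), (x=7, y=6), (x=2, y=7), (x=6, y=7)
  Distance 8: (x=0, y=0), (x=9, y=1), (x=9, y=5), (x=0, y=6), (x=8, y=6), (x=1, y=7), (x=7, y=7)
  Distance 9: (x=9, y=6), (x=0, y=7), (x=8, y=7)
  Distance 10: (x=9, y=7)
Total reachable: 70 (grid has 70 open cells total)

Answer: Reachable cells: 70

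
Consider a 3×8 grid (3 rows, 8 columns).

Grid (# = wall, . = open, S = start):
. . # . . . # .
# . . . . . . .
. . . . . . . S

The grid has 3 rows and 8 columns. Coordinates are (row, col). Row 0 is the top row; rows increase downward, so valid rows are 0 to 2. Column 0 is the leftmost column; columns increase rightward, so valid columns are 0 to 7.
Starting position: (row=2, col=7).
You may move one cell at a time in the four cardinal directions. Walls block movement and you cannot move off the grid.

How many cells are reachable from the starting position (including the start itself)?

Answer: Reachable cells: 21

Derivation:
BFS flood-fill from (row=2, col=7):
  Distance 0: (row=2, col=7)
  Distance 1: (row=1, col=7), (row=2, col=6)
  Distance 2: (row=0, col=7), (row=1, col=6), (row=2, col=5)
  Distance 3: (row=1, col=5), (row=2, col=4)
  Distance 4: (row=0, col=5), (row=1, col=4), (row=2, col=3)
  Distance 5: (row=0, col=4), (row=1, col=3), (row=2, col=2)
  Distance 6: (row=0, col=3), (row=1, col=2), (row=2, col=1)
  Distance 7: (row=1, col=1), (row=2, col=0)
  Distance 8: (row=0, col=1)
  Distance 9: (row=0, col=0)
Total reachable: 21 (grid has 21 open cells total)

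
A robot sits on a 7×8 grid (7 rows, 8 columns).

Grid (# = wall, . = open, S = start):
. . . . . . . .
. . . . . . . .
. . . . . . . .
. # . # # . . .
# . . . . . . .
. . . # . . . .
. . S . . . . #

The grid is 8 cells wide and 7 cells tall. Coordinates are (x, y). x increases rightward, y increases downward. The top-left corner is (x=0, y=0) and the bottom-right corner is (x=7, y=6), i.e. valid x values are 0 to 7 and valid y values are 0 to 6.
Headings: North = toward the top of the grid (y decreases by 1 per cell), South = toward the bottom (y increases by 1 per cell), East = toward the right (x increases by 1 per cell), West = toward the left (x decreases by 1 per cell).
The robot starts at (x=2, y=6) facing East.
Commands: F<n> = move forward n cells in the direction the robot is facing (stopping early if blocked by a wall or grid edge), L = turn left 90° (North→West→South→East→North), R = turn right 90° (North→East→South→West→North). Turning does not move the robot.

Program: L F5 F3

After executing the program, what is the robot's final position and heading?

Start: (x=2, y=6), facing East
  L: turn left, now facing North
  F5: move forward 5, now at (x=2, y=1)
  F3: move forward 1/3 (blocked), now at (x=2, y=0)
Final: (x=2, y=0), facing North

Answer: Final position: (x=2, y=0), facing North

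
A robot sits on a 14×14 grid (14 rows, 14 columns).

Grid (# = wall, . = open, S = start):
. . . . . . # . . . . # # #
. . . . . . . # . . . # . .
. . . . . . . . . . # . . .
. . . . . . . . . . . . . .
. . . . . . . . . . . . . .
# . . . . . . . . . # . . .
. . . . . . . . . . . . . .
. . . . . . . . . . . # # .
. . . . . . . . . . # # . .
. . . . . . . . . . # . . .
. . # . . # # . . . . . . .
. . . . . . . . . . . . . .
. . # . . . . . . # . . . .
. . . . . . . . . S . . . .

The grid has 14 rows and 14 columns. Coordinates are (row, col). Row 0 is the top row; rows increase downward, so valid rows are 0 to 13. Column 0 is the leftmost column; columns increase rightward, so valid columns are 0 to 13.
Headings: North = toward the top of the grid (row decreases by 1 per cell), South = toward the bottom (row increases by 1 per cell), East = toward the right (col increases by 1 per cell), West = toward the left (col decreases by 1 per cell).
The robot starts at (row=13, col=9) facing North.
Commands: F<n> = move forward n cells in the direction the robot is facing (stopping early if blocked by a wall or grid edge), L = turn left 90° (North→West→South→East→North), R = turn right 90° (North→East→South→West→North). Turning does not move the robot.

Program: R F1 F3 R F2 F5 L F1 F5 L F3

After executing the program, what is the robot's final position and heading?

Answer: Final position: (row=10, col=13), facing North

Derivation:
Start: (row=13, col=9), facing North
  R: turn right, now facing East
  F1: move forward 1, now at (row=13, col=10)
  F3: move forward 3, now at (row=13, col=13)
  R: turn right, now facing South
  F2: move forward 0/2 (blocked), now at (row=13, col=13)
  F5: move forward 0/5 (blocked), now at (row=13, col=13)
  L: turn left, now facing East
  F1: move forward 0/1 (blocked), now at (row=13, col=13)
  F5: move forward 0/5 (blocked), now at (row=13, col=13)
  L: turn left, now facing North
  F3: move forward 3, now at (row=10, col=13)
Final: (row=10, col=13), facing North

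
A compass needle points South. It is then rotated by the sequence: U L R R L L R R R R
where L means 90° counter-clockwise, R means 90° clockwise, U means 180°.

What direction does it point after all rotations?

Answer: Final heading: West

Derivation:
Start: South
  U (U-turn (180°)) -> North
  L (left (90° counter-clockwise)) -> West
  R (right (90° clockwise)) -> North
  R (right (90° clockwise)) -> East
  L (left (90° counter-clockwise)) -> North
  L (left (90° counter-clockwise)) -> West
  R (right (90° clockwise)) -> North
  R (right (90° clockwise)) -> East
  R (right (90° clockwise)) -> South
  R (right (90° clockwise)) -> West
Final: West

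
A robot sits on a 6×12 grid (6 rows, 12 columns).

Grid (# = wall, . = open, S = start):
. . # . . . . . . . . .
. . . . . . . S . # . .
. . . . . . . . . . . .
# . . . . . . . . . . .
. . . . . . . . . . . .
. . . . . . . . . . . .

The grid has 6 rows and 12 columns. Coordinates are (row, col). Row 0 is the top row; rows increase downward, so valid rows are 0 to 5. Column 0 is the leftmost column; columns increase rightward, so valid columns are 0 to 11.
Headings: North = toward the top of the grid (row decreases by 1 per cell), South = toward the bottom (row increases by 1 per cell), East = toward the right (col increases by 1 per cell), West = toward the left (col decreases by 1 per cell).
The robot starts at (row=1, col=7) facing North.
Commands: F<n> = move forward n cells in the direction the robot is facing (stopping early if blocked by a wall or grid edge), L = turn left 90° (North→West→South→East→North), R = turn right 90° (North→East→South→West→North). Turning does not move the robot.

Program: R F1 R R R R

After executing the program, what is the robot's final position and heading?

Start: (row=1, col=7), facing North
  R: turn right, now facing East
  F1: move forward 1, now at (row=1, col=8)
  R: turn right, now facing South
  R: turn right, now facing West
  R: turn right, now facing North
  R: turn right, now facing East
Final: (row=1, col=8), facing East

Answer: Final position: (row=1, col=8), facing East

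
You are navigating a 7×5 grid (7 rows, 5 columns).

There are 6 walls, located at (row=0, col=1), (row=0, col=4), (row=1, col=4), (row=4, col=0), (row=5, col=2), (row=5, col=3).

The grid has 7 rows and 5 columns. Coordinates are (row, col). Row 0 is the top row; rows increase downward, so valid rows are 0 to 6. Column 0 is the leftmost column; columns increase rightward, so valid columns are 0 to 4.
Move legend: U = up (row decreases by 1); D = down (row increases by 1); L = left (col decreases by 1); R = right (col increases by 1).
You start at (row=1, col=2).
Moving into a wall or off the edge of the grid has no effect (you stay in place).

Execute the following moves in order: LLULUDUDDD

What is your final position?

Answer: Final position: (row=3, col=0)

Derivation:
Start: (row=1, col=2)
  L (left): (row=1, col=2) -> (row=1, col=1)
  L (left): (row=1, col=1) -> (row=1, col=0)
  U (up): (row=1, col=0) -> (row=0, col=0)
  L (left): blocked, stay at (row=0, col=0)
  U (up): blocked, stay at (row=0, col=0)
  D (down): (row=0, col=0) -> (row=1, col=0)
  U (up): (row=1, col=0) -> (row=0, col=0)
  D (down): (row=0, col=0) -> (row=1, col=0)
  D (down): (row=1, col=0) -> (row=2, col=0)
  D (down): (row=2, col=0) -> (row=3, col=0)
Final: (row=3, col=0)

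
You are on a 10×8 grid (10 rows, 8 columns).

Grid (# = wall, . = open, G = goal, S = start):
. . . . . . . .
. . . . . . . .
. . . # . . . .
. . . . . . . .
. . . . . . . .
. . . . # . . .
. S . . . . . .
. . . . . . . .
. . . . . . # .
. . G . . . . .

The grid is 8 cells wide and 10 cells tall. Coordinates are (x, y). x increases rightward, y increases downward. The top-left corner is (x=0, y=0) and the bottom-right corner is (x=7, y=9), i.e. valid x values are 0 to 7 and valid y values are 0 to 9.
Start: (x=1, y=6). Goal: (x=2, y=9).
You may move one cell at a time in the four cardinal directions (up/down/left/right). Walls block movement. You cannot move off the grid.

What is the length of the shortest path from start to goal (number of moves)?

BFS from (x=1, y=6) until reaching (x=2, y=9):
  Distance 0: (x=1, y=6)
  Distance 1: (x=1, y=5), (x=0, y=6), (x=2, y=6), (x=1, y=7)
  Distance 2: (x=1, y=4), (x=0, y=5), (x=2, y=5), (x=3, y=6), (x=0, y=7), (x=2, y=7), (x=1, y=8)
  Distance 3: (x=1, y=3), (x=0, y=4), (x=2, y=4), (x=3, y=5), (x=4, y=6), (x=3, y=7), (x=0, y=8), (x=2, y=8), (x=1, y=9)
  Distance 4: (x=1, y=2), (x=0, y=3), (x=2, y=3), (x=3, y=4), (x=5, y=6), (x=4, y=7), (x=3, y=8), (x=0, y=9), (x=2, y=9)  <- goal reached here
One shortest path (4 moves): (x=1, y=6) -> (x=2, y=6) -> (x=2, y=7) -> (x=2, y=8) -> (x=2, y=9)

Answer: Shortest path length: 4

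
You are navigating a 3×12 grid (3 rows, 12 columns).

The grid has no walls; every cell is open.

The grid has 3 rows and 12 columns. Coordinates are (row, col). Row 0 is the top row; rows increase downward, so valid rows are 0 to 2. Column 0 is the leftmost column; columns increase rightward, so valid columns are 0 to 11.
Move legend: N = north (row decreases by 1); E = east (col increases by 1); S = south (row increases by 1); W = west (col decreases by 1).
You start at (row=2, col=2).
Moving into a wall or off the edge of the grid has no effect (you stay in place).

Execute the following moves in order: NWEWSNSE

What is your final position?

Start: (row=2, col=2)
  N (north): (row=2, col=2) -> (row=1, col=2)
  W (west): (row=1, col=2) -> (row=1, col=1)
  E (east): (row=1, col=1) -> (row=1, col=2)
  W (west): (row=1, col=2) -> (row=1, col=1)
  S (south): (row=1, col=1) -> (row=2, col=1)
  N (north): (row=2, col=1) -> (row=1, col=1)
  S (south): (row=1, col=1) -> (row=2, col=1)
  E (east): (row=2, col=1) -> (row=2, col=2)
Final: (row=2, col=2)

Answer: Final position: (row=2, col=2)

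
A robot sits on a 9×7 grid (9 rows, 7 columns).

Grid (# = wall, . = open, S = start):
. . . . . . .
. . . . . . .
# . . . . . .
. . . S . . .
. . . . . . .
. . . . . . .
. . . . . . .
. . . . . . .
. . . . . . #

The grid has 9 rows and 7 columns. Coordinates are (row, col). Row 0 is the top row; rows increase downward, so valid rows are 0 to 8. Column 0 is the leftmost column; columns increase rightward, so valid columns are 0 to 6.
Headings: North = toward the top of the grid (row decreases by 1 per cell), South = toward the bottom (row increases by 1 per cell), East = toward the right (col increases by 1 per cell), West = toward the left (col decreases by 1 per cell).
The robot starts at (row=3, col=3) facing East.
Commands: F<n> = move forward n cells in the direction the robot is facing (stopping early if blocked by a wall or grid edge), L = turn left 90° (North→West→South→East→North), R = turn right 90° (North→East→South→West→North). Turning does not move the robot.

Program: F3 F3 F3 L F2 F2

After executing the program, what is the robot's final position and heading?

Start: (row=3, col=3), facing East
  F3: move forward 3, now at (row=3, col=6)
  F3: move forward 0/3 (blocked), now at (row=3, col=6)
  F3: move forward 0/3 (blocked), now at (row=3, col=6)
  L: turn left, now facing North
  F2: move forward 2, now at (row=1, col=6)
  F2: move forward 1/2 (blocked), now at (row=0, col=6)
Final: (row=0, col=6), facing North

Answer: Final position: (row=0, col=6), facing North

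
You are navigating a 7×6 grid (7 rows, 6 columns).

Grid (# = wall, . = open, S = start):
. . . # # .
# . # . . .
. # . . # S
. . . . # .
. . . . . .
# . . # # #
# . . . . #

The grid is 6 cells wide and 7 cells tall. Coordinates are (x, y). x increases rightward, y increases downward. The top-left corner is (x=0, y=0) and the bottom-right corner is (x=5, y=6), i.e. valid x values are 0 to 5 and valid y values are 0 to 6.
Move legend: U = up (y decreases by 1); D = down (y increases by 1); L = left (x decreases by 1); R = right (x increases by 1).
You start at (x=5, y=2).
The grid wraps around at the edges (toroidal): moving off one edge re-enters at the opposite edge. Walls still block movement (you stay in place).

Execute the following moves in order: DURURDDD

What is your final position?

Answer: Final position: (x=0, y=4)

Derivation:
Start: (x=5, y=2)
  D (down): (x=5, y=2) -> (x=5, y=3)
  U (up): (x=5, y=3) -> (x=5, y=2)
  R (right): (x=5, y=2) -> (x=0, y=2)
  U (up): blocked, stay at (x=0, y=2)
  R (right): blocked, stay at (x=0, y=2)
  D (down): (x=0, y=2) -> (x=0, y=3)
  D (down): (x=0, y=3) -> (x=0, y=4)
  D (down): blocked, stay at (x=0, y=4)
Final: (x=0, y=4)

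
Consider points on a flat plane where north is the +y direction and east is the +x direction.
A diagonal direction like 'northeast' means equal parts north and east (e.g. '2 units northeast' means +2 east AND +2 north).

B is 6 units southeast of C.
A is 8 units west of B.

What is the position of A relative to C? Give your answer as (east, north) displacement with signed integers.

Place C at the origin (east=0, north=0).
  B is 6 units southeast of C: delta (east=+6, north=-6); B at (east=6, north=-6).
  A is 8 units west of B: delta (east=-8, north=+0); A at (east=-2, north=-6).
Therefore A relative to C: (east=-2, north=-6).

Answer: A is at (east=-2, north=-6) relative to C.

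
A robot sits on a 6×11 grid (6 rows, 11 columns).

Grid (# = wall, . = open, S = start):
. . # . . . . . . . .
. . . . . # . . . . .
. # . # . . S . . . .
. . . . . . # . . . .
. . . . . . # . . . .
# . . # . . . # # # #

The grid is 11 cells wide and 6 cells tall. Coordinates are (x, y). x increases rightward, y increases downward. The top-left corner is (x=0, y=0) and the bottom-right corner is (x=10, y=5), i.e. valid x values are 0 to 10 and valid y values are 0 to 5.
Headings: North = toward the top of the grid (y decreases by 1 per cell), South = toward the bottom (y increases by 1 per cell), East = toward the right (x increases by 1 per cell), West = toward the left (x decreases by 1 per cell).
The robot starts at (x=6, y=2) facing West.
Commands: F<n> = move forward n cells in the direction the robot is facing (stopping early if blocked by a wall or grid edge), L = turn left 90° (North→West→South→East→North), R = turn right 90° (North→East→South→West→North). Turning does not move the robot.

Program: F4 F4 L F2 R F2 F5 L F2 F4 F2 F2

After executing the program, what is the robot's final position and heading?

Answer: Final position: (x=0, y=4), facing South

Derivation:
Start: (x=6, y=2), facing West
  F4: move forward 2/4 (blocked), now at (x=4, y=2)
  F4: move forward 0/4 (blocked), now at (x=4, y=2)
  L: turn left, now facing South
  F2: move forward 2, now at (x=4, y=4)
  R: turn right, now facing West
  F2: move forward 2, now at (x=2, y=4)
  F5: move forward 2/5 (blocked), now at (x=0, y=4)
  L: turn left, now facing South
  F2: move forward 0/2 (blocked), now at (x=0, y=4)
  F4: move forward 0/4 (blocked), now at (x=0, y=4)
  F2: move forward 0/2 (blocked), now at (x=0, y=4)
  F2: move forward 0/2 (blocked), now at (x=0, y=4)
Final: (x=0, y=4), facing South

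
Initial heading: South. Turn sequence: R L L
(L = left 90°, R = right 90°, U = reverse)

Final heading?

Answer: Final heading: East

Derivation:
Start: South
  R (right (90° clockwise)) -> West
  L (left (90° counter-clockwise)) -> South
  L (left (90° counter-clockwise)) -> East
Final: East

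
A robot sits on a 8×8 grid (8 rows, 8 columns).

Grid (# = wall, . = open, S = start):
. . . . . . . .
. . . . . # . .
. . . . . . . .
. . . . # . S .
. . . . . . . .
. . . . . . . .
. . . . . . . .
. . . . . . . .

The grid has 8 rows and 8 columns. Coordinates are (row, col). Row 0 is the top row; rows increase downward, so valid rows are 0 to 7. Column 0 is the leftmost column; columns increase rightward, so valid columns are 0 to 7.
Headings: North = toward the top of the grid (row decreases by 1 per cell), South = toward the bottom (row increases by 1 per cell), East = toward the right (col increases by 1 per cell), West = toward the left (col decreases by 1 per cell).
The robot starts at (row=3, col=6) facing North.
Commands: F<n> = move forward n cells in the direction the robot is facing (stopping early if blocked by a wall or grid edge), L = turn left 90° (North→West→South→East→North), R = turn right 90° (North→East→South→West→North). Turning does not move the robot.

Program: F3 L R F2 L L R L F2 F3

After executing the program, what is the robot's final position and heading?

Start: (row=3, col=6), facing North
  F3: move forward 3, now at (row=0, col=6)
  L: turn left, now facing West
  R: turn right, now facing North
  F2: move forward 0/2 (blocked), now at (row=0, col=6)
  L: turn left, now facing West
  L: turn left, now facing South
  R: turn right, now facing West
  L: turn left, now facing South
  F2: move forward 2, now at (row=2, col=6)
  F3: move forward 3, now at (row=5, col=6)
Final: (row=5, col=6), facing South

Answer: Final position: (row=5, col=6), facing South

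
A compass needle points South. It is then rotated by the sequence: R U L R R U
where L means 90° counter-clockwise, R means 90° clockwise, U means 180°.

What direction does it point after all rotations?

Answer: Final heading: North

Derivation:
Start: South
  R (right (90° clockwise)) -> West
  U (U-turn (180°)) -> East
  L (left (90° counter-clockwise)) -> North
  R (right (90° clockwise)) -> East
  R (right (90° clockwise)) -> South
  U (U-turn (180°)) -> North
Final: North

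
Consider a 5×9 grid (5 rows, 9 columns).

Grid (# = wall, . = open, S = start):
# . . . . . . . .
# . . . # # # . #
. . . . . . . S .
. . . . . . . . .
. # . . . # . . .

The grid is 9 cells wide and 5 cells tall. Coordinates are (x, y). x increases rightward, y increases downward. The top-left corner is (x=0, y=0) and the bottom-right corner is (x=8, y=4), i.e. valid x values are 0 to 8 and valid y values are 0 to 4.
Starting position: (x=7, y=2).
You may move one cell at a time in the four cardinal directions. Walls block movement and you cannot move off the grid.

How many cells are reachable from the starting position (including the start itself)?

Answer: Reachable cells: 37

Derivation:
BFS flood-fill from (x=7, y=2):
  Distance 0: (x=7, y=2)
  Distance 1: (x=7, y=1), (x=6, y=2), (x=8, y=2), (x=7, y=3)
  Distance 2: (x=7, y=0), (x=5, y=2), (x=6, y=3), (x=8, y=3), (x=7, y=4)
  Distance 3: (x=6, y=0), (x=8, y=0), (x=4, y=2), (x=5, y=3), (x=6, y=4), (x=8, y=4)
  Distance 4: (x=5, y=0), (x=3, y=2), (x=4, y=3)
  Distance 5: (x=4, y=0), (x=3, y=1), (x=2, y=2), (x=3, y=3), (x=4, y=4)
  Distance 6: (x=3, y=0), (x=2, y=1), (x=1, y=2), (x=2, y=3), (x=3, y=4)
  Distance 7: (x=2, y=0), (x=1, y=1), (x=0, y=2), (x=1, y=3), (x=2, y=4)
  Distance 8: (x=1, y=0), (x=0, y=3)
  Distance 9: (x=0, y=4)
Total reachable: 37 (grid has 37 open cells total)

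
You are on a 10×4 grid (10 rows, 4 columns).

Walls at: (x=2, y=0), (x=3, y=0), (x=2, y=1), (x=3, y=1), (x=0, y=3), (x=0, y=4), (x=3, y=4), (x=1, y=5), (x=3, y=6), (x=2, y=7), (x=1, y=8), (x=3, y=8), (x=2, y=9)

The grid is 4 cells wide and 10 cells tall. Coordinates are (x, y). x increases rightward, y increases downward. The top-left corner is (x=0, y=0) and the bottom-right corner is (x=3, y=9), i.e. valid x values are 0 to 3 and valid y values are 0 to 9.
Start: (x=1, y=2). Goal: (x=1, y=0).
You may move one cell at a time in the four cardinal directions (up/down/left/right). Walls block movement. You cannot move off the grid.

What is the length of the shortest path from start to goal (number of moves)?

Answer: Shortest path length: 2

Derivation:
BFS from (x=1, y=2) until reaching (x=1, y=0):
  Distance 0: (x=1, y=2)
  Distance 1: (x=1, y=1), (x=0, y=2), (x=2, y=2), (x=1, y=3)
  Distance 2: (x=1, y=0), (x=0, y=1), (x=3, y=2), (x=2, y=3), (x=1, y=4)  <- goal reached here
One shortest path (2 moves): (x=1, y=2) -> (x=1, y=1) -> (x=1, y=0)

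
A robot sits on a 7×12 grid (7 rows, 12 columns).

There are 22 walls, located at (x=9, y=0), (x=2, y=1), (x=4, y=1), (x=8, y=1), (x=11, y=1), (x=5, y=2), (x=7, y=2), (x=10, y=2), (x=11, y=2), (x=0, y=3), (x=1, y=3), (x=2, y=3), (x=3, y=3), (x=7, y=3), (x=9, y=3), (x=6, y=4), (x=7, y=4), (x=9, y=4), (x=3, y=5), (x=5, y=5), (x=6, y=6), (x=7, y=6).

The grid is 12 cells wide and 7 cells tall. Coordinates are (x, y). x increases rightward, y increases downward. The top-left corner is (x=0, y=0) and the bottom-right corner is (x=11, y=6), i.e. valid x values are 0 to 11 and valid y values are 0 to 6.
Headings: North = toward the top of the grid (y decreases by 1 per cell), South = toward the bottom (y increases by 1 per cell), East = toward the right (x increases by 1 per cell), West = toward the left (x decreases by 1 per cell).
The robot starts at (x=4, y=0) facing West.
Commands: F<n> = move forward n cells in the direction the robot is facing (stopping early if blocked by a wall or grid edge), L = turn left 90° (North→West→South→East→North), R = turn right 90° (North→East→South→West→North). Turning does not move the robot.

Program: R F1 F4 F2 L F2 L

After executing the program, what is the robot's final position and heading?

Answer: Final position: (x=2, y=0), facing South

Derivation:
Start: (x=4, y=0), facing West
  R: turn right, now facing North
  F1: move forward 0/1 (blocked), now at (x=4, y=0)
  F4: move forward 0/4 (blocked), now at (x=4, y=0)
  F2: move forward 0/2 (blocked), now at (x=4, y=0)
  L: turn left, now facing West
  F2: move forward 2, now at (x=2, y=0)
  L: turn left, now facing South
Final: (x=2, y=0), facing South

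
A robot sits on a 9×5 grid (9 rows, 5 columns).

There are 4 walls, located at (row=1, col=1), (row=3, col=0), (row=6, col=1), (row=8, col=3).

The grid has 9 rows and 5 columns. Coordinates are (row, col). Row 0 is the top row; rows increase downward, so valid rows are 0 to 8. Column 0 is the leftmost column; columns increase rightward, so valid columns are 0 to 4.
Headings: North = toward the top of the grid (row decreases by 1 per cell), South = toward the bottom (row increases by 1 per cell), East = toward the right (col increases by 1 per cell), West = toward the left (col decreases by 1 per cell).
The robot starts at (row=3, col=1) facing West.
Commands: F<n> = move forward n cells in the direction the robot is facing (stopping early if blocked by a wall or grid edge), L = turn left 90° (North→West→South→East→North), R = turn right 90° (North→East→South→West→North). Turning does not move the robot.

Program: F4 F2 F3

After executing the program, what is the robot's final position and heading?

Answer: Final position: (row=3, col=1), facing West

Derivation:
Start: (row=3, col=1), facing West
  F4: move forward 0/4 (blocked), now at (row=3, col=1)
  F2: move forward 0/2 (blocked), now at (row=3, col=1)
  F3: move forward 0/3 (blocked), now at (row=3, col=1)
Final: (row=3, col=1), facing West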